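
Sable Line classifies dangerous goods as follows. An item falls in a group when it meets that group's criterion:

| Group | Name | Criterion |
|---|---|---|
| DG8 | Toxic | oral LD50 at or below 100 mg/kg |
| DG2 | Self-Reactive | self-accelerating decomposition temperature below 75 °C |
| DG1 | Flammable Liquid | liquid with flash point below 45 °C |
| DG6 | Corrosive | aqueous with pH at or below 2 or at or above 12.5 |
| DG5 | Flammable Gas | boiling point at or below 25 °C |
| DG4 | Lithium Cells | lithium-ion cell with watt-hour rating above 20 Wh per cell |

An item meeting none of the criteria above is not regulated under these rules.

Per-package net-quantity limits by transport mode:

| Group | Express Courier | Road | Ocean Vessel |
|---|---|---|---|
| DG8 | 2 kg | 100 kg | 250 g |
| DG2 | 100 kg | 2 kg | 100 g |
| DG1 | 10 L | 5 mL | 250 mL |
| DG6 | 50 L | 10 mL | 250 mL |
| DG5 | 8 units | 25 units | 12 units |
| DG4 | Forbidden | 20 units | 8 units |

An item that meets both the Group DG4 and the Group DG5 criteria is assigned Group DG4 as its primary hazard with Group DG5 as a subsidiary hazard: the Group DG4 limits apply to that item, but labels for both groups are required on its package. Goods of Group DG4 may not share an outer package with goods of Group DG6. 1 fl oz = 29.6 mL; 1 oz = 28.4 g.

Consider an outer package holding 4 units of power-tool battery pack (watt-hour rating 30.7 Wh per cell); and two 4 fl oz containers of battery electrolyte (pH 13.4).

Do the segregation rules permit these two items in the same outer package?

No

With watt-hour rating 30.7 Wh per cell (> 20 Wh per cell), the power-tool battery pack falls in Group DG4.
The battery electrolyte has pH 13.4, which is ≥ 12.5, so it is Group DG6 (Corrosive).
Group DG4 and Group DG6 may not share an outer package.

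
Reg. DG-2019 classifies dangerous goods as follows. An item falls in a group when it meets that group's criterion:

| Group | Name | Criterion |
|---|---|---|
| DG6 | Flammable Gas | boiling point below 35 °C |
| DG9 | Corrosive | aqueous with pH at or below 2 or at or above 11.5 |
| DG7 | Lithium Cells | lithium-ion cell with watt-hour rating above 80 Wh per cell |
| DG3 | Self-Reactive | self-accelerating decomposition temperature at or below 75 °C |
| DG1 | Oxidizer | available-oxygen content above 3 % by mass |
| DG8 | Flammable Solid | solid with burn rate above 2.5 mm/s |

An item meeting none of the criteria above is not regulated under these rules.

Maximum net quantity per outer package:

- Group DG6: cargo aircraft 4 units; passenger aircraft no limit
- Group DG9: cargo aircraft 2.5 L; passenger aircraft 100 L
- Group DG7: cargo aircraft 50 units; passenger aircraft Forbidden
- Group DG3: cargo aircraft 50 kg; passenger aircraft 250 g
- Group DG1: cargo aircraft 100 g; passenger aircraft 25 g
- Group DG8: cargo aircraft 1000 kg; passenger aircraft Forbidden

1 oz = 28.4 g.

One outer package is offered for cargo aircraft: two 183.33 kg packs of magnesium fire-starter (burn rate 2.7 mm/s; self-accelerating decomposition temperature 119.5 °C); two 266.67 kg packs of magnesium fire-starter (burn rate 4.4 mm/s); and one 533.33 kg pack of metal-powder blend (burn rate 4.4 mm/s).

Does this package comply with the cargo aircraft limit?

No

Magnesium fire-starter: burn rate 2.7 mm/s > 2.5 mm/s → Group DG8 (Flammable Solid).
With burn rate 4.4 mm/s (> 2.5 mm/s), the magnesium fire-starter falls in Group DG8.
The metal-powder blend has burn rate 4.4 mm/s, which is > 2.5 mm/s, so it is Group DG8 (Flammable Solid).
Total Group DG8: (two 183.33 kg packs = 366.66 kg) + (two 266.67 kg packs = 533.34 kg) + 533.33 kg = 1433.33 kg.
1433.33 kg > 1000 kg (cargo aircraft limit, Group DG8) — over the limit.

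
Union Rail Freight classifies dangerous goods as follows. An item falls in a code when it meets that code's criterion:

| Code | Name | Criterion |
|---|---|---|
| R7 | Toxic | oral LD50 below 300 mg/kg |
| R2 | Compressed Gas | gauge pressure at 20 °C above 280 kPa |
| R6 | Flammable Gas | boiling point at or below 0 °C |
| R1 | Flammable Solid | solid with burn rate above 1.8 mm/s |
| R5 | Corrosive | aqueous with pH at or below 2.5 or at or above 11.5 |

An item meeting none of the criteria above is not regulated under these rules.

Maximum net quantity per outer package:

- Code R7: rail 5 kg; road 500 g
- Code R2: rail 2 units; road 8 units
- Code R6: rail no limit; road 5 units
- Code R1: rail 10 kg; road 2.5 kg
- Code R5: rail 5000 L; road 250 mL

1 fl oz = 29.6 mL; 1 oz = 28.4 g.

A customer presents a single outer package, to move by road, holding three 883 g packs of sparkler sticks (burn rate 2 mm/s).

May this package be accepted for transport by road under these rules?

No

Burn rate 2 mm/s meets the Code R1 criterion (Flammable Solid), so the sparkler sticks are Code R1.
Code R1 quantity: three 883 g packs = 2.649 kg.
2.649 kg exceeds the road limit of 2.5 kg for Code R1.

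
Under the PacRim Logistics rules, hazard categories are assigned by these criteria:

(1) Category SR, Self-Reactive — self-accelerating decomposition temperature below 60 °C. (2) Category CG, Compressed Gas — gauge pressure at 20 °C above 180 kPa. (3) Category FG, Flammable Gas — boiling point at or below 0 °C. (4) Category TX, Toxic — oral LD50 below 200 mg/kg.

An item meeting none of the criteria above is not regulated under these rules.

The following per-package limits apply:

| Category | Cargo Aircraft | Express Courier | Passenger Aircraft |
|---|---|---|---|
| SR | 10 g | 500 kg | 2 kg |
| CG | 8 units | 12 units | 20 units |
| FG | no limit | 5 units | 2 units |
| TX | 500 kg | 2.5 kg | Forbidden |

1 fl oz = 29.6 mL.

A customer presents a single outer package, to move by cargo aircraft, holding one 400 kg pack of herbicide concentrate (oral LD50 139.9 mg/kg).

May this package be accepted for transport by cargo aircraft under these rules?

Yes

Oral LD50 139.9 mg/kg meets the Category TX criterion (Toxic), so the herbicide concentrate is Category TX.
Category TX quantity: 400 kg.
That is within the Category TX cargo aircraft limit of 500 kg.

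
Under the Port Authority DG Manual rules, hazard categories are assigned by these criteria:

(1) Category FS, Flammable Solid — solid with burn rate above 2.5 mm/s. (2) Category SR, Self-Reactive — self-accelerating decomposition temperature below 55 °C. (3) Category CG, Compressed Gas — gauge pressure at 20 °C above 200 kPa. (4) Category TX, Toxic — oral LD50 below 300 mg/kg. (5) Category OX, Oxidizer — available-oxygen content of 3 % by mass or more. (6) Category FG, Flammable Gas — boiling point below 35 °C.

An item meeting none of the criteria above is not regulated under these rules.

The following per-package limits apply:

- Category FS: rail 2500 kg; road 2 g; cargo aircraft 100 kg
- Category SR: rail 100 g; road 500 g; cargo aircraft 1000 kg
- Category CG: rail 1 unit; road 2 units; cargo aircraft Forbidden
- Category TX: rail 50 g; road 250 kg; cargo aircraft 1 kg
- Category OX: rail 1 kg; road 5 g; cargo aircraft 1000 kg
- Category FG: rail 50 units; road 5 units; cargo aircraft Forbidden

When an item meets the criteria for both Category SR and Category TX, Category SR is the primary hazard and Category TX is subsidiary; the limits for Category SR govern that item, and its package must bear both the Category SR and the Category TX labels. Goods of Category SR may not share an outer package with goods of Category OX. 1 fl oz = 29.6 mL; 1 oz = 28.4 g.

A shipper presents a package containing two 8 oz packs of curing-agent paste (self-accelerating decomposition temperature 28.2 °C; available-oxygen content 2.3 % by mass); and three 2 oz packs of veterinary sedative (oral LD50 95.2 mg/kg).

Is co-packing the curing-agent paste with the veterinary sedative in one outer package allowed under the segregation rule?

With self-accelerating decomposition temperature 28.2 °C (< 55 °C), the curing-agent paste falls in Category SR.
Veterinary sedative: oral LD50 95.2 mg/kg < 300 mg/kg → Category TX (Toxic).
No segregation rule bars Category SR with Category TX.

Yes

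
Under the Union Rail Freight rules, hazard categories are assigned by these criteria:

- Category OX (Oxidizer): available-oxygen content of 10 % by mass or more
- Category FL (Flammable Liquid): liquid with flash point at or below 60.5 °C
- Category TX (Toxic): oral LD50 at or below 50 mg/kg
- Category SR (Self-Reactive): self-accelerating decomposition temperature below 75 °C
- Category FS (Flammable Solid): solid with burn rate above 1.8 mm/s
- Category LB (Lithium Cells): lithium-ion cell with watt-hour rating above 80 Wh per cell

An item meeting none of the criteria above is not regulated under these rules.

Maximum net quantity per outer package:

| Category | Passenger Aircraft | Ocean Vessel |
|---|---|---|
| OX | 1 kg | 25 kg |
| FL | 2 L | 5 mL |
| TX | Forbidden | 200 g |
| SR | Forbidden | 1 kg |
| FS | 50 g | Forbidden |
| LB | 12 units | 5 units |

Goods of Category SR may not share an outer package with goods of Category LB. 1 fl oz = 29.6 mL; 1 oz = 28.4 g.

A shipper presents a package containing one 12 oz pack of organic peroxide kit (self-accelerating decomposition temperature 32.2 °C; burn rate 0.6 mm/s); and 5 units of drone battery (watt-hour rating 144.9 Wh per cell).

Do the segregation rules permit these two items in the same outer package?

With self-accelerating decomposition temperature 32.2 °C (< 75 °C), the organic peroxide kit falls in Category SR.
The drone battery has watt-hour rating 144.9 Wh per cell, which is > 80 Wh per cell, so it is Category LB (Lithium Cells).
Category SR and Category LB may not share an outer package.

No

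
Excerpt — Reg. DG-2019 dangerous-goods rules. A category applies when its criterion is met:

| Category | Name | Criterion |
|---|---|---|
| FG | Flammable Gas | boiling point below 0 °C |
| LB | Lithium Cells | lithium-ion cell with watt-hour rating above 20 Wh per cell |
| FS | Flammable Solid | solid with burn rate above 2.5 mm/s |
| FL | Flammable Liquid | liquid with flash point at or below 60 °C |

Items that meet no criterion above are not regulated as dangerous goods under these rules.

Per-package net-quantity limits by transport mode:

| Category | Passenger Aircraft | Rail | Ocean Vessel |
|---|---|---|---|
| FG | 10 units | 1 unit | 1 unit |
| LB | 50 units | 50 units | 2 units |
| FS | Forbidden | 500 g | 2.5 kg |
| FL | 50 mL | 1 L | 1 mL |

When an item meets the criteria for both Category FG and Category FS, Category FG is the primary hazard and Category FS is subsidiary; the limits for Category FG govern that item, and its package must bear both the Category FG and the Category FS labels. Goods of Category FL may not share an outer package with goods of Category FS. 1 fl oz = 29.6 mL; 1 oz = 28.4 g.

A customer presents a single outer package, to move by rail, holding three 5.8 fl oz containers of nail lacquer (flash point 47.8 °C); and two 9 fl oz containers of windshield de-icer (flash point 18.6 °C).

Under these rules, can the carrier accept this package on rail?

No

Nail lacquer: flash point 47.8 °C ≤ 60 °C → Category FL (Flammable Liquid).
The windshield de-icer has flash point 18.6 °C, which is ≤ 60 °C, so it is Category FL (Flammable Liquid).
Total Category FL: (three 5.8 fl oz containers = 515.04 mL) + (two 9 fl oz containers = 532.8 mL) = 1047.84 mL.
1047.84 mL > 1 L (rail limit, Category FL) — over the limit.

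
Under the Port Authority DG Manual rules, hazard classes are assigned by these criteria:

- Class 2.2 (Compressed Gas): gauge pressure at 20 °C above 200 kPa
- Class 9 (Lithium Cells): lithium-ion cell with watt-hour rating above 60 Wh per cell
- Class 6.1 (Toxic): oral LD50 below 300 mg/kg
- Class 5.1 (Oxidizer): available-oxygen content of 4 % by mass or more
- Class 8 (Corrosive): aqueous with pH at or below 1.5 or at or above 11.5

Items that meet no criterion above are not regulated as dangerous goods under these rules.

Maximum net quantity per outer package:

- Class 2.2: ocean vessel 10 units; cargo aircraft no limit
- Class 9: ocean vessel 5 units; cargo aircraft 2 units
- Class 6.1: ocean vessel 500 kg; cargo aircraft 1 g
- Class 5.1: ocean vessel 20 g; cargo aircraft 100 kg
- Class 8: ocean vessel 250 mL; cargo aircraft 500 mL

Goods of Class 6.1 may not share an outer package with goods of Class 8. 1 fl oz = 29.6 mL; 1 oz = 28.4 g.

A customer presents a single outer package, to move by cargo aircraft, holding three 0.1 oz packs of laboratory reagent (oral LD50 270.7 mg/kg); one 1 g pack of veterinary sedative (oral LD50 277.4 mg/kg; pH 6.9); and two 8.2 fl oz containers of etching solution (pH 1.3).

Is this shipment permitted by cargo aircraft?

No

With oral LD50 270.7 mg/kg (< 300 mg/kg), the laboratory reagent falls in Class 6.1.
Oral LD50 277.4 mg/kg meets the Class 6.1 criterion (Toxic), so the veterinary sedative is Class 6.1.
With pH 1.3 (≤ 1.5), the etching solution falls in Class 8.
Class 6.1 net quantity: (three 0.1 oz packs = 8.52 g) + 1 g = 9.52 g.
9.52 g exceeds the cargo aircraft limit of 1 g for Class 6.1.
Class 8 quantity: two 8.2 fl oz containers = 485.44 mL.
That is within the Class 8 cargo aircraft limit of 500 mL.
Class 6.1 and Class 8 may not share an outer package.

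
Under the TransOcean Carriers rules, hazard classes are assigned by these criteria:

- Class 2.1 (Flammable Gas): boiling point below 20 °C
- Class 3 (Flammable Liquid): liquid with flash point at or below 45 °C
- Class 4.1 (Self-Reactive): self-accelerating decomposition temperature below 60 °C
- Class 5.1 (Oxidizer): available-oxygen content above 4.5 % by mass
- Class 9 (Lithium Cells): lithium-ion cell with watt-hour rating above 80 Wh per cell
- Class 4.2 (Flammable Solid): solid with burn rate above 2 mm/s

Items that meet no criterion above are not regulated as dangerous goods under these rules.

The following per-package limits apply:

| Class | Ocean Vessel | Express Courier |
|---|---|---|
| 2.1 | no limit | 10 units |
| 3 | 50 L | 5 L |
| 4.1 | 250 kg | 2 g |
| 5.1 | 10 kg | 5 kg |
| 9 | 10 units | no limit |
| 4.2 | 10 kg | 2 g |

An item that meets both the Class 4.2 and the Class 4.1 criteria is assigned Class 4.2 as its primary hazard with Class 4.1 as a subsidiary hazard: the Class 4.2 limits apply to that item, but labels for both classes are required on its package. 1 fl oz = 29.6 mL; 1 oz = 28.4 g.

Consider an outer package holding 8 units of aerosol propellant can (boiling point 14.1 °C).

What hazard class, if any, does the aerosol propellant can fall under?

Class 2.1

The aerosol propellant can has boiling point 14.1 °C, which is < 20 °C, so it is Class 2.1 (Flammable Gas).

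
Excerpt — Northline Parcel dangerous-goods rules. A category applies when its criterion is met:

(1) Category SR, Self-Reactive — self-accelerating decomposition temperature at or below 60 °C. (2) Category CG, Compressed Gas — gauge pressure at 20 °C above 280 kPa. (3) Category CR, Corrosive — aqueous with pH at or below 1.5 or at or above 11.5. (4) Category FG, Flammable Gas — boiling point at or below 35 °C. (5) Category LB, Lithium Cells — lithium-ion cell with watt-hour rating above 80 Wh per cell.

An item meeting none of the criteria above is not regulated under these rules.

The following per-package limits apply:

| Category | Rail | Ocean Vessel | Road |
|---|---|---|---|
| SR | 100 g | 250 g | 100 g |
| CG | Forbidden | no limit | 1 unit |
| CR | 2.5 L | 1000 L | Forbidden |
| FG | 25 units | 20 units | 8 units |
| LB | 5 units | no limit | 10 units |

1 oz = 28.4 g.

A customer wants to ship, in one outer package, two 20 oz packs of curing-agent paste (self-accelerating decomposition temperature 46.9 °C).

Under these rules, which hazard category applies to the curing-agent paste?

Category SR

With self-accelerating decomposition temperature 46.9 °C (≤ 60 °C), the curing-agent paste falls in Category SR.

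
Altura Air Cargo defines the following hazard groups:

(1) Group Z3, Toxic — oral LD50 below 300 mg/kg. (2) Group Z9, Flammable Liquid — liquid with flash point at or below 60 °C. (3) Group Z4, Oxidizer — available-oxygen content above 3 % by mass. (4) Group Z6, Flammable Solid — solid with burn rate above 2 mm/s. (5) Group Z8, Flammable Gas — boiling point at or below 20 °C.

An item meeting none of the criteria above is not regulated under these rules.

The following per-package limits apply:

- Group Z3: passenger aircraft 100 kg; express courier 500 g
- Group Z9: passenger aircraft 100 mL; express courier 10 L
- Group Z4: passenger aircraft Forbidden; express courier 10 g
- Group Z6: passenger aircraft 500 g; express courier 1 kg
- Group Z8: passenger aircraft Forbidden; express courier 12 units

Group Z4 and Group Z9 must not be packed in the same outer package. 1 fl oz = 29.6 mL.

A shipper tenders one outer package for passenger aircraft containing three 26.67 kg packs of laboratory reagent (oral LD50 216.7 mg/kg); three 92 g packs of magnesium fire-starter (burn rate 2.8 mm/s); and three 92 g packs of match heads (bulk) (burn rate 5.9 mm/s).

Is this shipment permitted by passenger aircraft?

Oral LD50 216.7 mg/kg meets the Group Z3 criterion (Toxic), so the laboratory reagent is Group Z3.
Magnesium fire-starter: burn rate 2.8 mm/s > 2 mm/s → Group Z6 (Flammable Solid).
The match heads (bulk) have burn rate 5.9 mm/s, which is > 2 mm/s, so they are Group Z6 (Flammable Solid).
Group Z6 net quantity: (three 92 g packs = 276 g) + (three 92 g packs = 276 g) = 552 g.
552 g > 500 g (passenger aircraft limit, Group Z6) — over the limit.
Group Z3 quantity: three 26.67 kg packs = 80.01 kg.
That is within the Group Z3 passenger aircraft limit of 100 kg.
The segregation rule (Group Z4 with Group Z9) does not apply to Group Z6 with Group Z3.

No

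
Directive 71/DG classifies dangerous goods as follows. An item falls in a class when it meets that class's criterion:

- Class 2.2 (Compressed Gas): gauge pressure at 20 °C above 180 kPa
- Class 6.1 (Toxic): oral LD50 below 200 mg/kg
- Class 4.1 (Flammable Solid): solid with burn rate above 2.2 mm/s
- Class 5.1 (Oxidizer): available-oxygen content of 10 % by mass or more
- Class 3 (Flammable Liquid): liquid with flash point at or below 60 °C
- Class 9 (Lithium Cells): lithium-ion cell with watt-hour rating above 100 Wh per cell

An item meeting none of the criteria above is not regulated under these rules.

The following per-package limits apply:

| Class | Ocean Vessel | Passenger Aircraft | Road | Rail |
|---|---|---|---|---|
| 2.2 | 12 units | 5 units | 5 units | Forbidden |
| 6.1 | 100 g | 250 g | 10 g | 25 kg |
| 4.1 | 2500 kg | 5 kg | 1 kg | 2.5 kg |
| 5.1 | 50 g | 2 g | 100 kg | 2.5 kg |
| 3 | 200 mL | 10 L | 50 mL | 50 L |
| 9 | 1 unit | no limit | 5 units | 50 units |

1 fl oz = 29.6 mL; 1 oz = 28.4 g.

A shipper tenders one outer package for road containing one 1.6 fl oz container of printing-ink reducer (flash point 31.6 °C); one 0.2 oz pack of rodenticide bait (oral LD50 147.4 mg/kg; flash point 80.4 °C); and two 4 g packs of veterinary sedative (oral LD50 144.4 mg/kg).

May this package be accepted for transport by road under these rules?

Printing-ink reducer: flash point 31.6 °C ≤ 60 °C → Class 3 (Flammable Liquid).
The rodenticide bait has oral LD50 147.4 mg/kg, which is < 200 mg/kg, so it is Class 6.1 (Toxic).
Oral LD50 144.4 mg/kg meets the Class 6.1 criterion (Toxic), so the veterinary sedative is Class 6.1.
Class 6.1 net quantity: (one 0.2 oz pack = 5.68 g) + (two 4 g packs = 8 g) = 13.68 g.
13.68 g exceeds the road limit of 10 g for Class 6.1.
Class 3 quantity: one 1.6 fl oz container = 47.36 mL.
47.36 mL ≤ 50 mL (road limit, Class 3) — within limit.

No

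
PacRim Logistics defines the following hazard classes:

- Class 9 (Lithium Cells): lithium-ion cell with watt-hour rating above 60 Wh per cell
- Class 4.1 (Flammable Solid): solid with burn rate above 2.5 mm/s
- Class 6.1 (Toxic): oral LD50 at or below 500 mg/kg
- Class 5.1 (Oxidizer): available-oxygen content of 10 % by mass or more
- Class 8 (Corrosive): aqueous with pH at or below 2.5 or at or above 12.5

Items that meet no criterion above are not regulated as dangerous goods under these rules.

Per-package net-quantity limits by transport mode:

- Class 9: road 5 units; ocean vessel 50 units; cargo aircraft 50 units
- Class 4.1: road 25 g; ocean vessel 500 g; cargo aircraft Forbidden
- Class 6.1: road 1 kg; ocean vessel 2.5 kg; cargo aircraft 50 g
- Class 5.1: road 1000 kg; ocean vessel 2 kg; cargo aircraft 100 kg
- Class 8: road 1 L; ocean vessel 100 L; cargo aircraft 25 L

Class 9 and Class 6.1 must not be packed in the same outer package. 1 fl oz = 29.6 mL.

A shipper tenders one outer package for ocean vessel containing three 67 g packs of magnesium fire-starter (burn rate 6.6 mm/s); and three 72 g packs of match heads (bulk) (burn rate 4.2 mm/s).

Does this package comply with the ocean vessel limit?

Yes

With burn rate 6.6 mm/s (> 2.5 mm/s), the magnesium fire-starter falls in Class 4.1.
With burn rate 4.2 mm/s (> 2.5 mm/s), the match heads (bulk) fall in Class 4.1.
Class 4.1 net quantity: (three 67 g packs = 201 g) + (three 72 g packs = 216 g) = 417 g.
That is within the Class 4.1 ocean vessel limit of 500 g.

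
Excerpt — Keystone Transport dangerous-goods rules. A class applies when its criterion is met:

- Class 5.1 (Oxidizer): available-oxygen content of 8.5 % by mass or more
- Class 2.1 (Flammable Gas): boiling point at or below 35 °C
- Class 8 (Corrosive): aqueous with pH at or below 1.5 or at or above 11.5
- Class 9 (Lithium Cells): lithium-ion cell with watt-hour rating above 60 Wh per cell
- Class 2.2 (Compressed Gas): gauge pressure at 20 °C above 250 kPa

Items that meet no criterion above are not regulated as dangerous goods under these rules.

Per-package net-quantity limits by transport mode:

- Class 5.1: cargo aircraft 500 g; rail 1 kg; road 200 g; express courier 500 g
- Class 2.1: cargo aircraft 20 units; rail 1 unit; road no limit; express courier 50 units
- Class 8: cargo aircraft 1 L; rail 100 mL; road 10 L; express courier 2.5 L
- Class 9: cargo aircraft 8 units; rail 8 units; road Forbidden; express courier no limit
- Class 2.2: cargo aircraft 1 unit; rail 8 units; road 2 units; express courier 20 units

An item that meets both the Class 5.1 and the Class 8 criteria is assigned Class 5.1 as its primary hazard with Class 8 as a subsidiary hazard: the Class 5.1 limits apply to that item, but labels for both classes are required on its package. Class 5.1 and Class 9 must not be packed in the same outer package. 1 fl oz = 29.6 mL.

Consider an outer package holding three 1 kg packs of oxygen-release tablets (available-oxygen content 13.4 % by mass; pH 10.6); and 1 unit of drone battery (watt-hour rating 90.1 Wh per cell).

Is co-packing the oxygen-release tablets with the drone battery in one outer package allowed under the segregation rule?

With available-oxygen content 13.4 % by mass (≥ 8.5 % by mass), the oxygen-release tablets fall in Class 5.1.
Watt-hour rating 90.1 Wh per cell meets the Class 9 criterion (Lithium Cells), so the drone battery is Class 9.
Class 5.1 and Class 9 may not share an outer package.

No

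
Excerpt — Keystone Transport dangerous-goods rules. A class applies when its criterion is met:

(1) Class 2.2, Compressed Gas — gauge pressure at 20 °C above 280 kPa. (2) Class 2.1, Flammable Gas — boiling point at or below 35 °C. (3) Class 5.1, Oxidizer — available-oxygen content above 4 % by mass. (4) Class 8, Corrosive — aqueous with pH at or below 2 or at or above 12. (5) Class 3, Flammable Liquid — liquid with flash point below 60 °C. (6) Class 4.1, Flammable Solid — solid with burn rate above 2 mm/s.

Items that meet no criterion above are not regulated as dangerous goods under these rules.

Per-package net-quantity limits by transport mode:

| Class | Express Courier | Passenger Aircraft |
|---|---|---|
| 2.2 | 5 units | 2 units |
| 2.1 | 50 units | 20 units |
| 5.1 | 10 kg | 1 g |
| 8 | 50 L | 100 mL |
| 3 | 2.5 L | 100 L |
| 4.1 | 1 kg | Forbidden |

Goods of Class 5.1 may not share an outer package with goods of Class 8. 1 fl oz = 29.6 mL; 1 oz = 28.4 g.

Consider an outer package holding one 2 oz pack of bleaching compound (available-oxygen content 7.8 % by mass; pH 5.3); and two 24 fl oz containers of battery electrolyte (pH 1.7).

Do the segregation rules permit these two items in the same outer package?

No

The bleaching compound has available-oxygen content 7.8 % by mass, which is > 4 % by mass, so it is Class 5.1 (Oxidizer).
Battery electrolyte: pH 1.7 ≤ 2 → Class 8 (Corrosive).
Class 5.1 and Class 8 may not share an outer package.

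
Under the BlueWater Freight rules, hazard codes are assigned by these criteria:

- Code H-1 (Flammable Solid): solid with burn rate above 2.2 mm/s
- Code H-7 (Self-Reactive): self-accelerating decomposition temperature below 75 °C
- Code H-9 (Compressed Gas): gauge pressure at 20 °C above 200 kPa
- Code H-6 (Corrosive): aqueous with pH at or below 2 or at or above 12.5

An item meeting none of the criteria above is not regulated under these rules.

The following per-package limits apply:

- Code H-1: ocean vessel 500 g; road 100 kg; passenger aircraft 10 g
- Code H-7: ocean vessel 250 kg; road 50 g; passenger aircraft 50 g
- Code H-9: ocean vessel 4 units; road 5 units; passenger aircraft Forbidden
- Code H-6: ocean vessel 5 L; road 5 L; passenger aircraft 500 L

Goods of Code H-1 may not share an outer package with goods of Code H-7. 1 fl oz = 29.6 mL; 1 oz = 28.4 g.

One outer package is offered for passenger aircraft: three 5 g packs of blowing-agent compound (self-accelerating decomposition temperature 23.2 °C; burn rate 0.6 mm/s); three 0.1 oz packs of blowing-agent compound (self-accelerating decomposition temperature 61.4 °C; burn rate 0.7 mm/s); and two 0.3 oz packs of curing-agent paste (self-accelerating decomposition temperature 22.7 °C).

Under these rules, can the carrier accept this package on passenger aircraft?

Yes

Self-accelerating decomposition temperature 23.2 °C meets the Code H-7 criterion (Self-Reactive), so the blowing-agent compound is Code H-7.
Self-accelerating decomposition temperature 61.4 °C meets the Code H-7 criterion (Self-Reactive), so the blowing-agent compound is Code H-7.
Curing-agent paste: self-accelerating decomposition temperature 22.7 °C < 75 °C → Code H-7 (Self-Reactive).
Code H-7 net quantity: (three 5 g packs = 15 g) + (three 0.1 oz packs = 8.52 g) + (two 0.3 oz packs = 17.04 g) = 40.56 g.
That is within the Code H-7 passenger aircraft limit of 50 g.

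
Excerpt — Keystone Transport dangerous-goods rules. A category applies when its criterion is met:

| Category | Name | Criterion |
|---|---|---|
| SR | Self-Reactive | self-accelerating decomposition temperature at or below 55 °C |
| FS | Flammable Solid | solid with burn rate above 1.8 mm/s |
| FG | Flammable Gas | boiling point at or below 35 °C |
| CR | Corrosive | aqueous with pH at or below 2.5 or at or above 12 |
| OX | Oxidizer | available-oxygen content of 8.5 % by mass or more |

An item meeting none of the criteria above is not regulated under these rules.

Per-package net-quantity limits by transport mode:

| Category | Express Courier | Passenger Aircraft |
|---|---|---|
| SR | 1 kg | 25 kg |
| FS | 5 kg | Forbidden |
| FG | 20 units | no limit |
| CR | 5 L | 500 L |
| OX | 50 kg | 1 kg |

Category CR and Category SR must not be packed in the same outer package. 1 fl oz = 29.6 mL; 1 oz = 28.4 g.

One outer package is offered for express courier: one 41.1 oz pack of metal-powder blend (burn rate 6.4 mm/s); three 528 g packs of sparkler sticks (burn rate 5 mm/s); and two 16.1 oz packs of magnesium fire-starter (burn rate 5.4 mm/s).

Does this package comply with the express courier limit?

Yes

Burn rate 6.4 mm/s meets the Category FS criterion (Flammable Solid), so the metal-powder blend is Category FS.
The sparkler sticks have burn rate 5 mm/s, which is > 1.8 mm/s, so they are Category FS (Flammable Solid).
The magnesium fire-starter has burn rate 5.4 mm/s, which is > 1.8 mm/s, so it is Category FS (Flammable Solid).
Total Category FS: (one 41.1 oz pack = 1167.24 g) + (three 528 g packs = 1.584 kg) + (two 16.1 oz packs = 914.48 g) = 3665.72 g.
That is within the Category FS express courier limit of 5 kg.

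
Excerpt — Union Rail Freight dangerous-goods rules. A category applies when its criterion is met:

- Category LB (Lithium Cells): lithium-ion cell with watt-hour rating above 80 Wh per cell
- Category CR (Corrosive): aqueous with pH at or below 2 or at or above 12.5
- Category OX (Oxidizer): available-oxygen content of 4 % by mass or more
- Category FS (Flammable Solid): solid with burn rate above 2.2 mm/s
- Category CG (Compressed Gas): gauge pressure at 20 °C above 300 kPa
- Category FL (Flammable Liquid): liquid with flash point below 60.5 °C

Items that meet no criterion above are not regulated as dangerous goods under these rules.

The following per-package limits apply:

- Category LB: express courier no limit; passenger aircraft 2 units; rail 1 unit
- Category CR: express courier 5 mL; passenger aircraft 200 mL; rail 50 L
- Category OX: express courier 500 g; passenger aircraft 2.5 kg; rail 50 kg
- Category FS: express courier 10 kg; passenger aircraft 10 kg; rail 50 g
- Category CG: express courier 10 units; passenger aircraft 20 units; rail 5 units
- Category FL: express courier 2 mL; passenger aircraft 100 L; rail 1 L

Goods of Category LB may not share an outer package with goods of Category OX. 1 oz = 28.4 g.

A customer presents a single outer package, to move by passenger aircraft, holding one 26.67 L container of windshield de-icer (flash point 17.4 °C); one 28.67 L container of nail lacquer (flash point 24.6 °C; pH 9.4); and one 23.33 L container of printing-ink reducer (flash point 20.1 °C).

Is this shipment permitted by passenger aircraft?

Yes

The windshield de-icer has flash point 17.4 °C, which is < 60.5 °C, so it is Category FL (Flammable Liquid).
Nail lacquer: flash point 24.6 °C < 60.5 °C → Category FL (Flammable Liquid).
With flash point 20.1 °C (< 60.5 °C), the printing-ink reducer falls in Category FL.
Total Category FL: 26.67 L + 28.67 L + 23.33 L = 78.67 L.
78.67 L is within the passenger aircraft limit of 100 L for Category FL.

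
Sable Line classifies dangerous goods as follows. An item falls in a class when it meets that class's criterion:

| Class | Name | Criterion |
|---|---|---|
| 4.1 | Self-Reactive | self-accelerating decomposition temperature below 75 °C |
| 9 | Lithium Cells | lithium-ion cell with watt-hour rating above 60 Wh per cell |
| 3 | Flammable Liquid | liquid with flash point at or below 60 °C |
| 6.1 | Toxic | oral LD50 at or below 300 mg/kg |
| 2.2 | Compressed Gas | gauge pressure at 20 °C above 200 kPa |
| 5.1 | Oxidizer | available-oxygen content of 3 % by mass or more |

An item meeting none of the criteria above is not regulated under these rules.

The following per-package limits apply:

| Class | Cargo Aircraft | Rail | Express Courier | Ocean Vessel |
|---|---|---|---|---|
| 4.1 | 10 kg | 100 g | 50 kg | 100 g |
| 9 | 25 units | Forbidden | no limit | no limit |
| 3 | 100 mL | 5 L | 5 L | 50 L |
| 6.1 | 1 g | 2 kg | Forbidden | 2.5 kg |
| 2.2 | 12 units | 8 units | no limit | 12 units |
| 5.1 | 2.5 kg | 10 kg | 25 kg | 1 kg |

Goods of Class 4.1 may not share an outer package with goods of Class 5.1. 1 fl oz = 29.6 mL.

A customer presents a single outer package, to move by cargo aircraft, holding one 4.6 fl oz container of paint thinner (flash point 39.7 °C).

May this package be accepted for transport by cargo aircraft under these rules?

The paint thinner has flash point 39.7 °C, which is ≤ 60 °C, so it is Class 3 (Flammable Liquid).
Class 3 quantity: one 4.6 fl oz container = 136.16 mL.
136.16 mL exceeds the cargo aircraft limit of 100 mL for Class 3.

No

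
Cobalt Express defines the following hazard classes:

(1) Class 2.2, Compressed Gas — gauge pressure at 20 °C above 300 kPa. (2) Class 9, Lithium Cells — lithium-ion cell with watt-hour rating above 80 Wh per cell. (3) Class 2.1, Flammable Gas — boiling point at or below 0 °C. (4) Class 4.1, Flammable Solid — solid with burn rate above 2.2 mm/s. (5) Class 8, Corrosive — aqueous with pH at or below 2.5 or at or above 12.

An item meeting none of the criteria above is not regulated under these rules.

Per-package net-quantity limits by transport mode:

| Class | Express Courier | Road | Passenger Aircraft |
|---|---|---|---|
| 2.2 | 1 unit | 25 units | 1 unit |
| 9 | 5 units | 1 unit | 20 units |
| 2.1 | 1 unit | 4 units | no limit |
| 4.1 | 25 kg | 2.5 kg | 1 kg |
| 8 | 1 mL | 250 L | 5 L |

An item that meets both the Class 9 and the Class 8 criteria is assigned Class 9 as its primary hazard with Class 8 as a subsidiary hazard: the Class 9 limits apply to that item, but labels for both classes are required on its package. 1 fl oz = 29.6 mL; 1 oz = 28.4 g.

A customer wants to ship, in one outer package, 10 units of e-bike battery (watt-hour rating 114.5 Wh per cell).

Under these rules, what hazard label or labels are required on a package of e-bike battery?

E-bike battery: watt-hour rating 114.5 Wh per cell > 80 Wh per cell → Class 9 (Lithium Cells).
Only the Class 9 label is required.

Class 9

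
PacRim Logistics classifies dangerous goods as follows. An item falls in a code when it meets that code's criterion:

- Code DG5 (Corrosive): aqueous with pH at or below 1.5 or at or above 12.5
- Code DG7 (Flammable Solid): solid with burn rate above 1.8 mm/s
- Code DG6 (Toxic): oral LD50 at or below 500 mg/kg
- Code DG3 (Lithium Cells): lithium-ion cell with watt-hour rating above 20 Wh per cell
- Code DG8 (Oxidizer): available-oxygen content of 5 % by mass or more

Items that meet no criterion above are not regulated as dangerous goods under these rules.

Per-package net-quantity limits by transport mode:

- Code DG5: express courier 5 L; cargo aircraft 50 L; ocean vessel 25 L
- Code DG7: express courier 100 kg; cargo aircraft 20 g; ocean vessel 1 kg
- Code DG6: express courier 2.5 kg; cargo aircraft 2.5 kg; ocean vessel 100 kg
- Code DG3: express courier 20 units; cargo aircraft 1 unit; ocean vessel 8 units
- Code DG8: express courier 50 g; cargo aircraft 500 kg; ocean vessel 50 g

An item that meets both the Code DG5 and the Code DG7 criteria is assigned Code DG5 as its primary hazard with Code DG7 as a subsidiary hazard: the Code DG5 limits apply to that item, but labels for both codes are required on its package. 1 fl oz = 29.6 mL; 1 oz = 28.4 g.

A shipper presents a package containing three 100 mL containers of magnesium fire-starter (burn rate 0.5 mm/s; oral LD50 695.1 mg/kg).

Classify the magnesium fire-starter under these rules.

Not regulated

burn rate 0.5 mm/s is not above 1.8 mm/s, so Code DG7 does not apply.
oral LD50 695.1 mg/kg is not below 500 mg/kg, so Code DG6 does not apply.
No criterion is met, so the item is not regulated.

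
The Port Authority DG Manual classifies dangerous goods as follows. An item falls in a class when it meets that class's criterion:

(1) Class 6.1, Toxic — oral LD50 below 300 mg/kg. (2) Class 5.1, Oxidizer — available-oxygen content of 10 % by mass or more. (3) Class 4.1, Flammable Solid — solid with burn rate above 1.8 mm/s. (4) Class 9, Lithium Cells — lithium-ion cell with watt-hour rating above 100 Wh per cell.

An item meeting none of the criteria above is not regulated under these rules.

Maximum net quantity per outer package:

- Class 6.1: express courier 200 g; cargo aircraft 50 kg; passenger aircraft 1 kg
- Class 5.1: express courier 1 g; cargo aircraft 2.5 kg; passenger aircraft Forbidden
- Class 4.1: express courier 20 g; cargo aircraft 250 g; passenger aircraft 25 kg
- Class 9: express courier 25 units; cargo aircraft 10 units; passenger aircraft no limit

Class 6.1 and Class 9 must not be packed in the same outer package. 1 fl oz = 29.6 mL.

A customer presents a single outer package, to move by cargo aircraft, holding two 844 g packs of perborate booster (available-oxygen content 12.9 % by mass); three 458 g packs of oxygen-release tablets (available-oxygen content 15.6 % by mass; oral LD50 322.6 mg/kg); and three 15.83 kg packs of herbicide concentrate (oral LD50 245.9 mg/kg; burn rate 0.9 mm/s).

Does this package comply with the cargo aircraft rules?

Perborate booster: available-oxygen content 12.9 % by mass ≥ 10 % by mass → Class 5.1 (Oxidizer).
With available-oxygen content 15.6 % by mass (≥ 10 % by mass), the oxygen-release tablets fall in Class 5.1.
Herbicide concentrate: oral LD50 245.9 mg/kg < 300 mg/kg → Class 6.1 (Toxic).
Class 5.1 net quantity: (two 844 g packs = 1.688 kg) + (three 458 g packs = 1.374 kg) = 3.062 kg.
3.062 kg > 2.5 kg (cargo aircraft limit, Class 5.1) — over the limit.
Class 6.1 quantity: three 15.83 kg packs = 47.49 kg.
47.49 kg is within the cargo aircraft limit of 50 kg for Class 6.1.
The segregation rule (Class 6.1 with Class 9) does not apply to Class 5.1 with Class 6.1.

No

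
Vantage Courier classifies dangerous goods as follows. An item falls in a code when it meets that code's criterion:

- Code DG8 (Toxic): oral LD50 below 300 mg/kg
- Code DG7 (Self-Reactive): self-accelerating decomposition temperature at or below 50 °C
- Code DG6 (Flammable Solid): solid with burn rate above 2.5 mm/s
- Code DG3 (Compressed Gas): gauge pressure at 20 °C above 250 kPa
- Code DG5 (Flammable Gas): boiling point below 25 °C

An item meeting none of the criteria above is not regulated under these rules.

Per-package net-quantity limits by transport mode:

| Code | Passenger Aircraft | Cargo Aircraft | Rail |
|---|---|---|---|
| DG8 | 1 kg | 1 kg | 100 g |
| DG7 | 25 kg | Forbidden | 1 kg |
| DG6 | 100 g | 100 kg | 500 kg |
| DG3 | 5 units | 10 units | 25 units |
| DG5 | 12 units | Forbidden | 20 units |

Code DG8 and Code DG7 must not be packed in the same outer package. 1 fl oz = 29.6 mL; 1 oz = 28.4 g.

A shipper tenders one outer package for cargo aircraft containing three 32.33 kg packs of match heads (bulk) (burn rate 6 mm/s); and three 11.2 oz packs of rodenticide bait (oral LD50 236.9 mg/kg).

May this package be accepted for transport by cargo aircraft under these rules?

Yes

Burn rate 6 mm/s meets the Code DG6 criterion (Flammable Solid), so the match heads (bulk) are Code DG6.
The rodenticide bait has oral LD50 236.9 mg/kg, which is < 300 mg/kg, so it is Code DG8 (Toxic).
Code DG8 quantity: three 11.2 oz packs = 954.24 g.
954.24 g ≤ 1 kg (cargo aircraft limit, Code DG8) — within limit.
Code DG6 quantity: three 32.33 kg packs = 96.99 kg.
96.99 kg ≤ 100 kg (cargo aircraft limit, Code DG6) — within limit.
The segregation rule (Code DG8 with Code DG7) does not apply to Code DG8 with Code DG6.
Every hazard code is within its cargo aircraft limit and no segregation rule is violated.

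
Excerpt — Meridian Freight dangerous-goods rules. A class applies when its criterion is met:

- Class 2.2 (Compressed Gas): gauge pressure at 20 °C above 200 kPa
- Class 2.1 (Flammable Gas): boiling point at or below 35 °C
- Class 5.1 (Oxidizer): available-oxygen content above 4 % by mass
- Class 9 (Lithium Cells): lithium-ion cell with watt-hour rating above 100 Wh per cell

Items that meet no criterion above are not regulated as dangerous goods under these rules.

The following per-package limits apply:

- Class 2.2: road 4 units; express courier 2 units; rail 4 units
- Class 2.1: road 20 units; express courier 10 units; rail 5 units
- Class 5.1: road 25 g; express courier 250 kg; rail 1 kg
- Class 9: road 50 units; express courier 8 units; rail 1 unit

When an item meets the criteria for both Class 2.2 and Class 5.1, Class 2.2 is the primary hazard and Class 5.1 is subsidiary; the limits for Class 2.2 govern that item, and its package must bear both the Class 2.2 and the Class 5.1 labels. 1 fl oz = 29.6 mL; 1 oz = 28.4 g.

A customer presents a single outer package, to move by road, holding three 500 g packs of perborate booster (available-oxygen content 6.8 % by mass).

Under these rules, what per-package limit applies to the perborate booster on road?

25 g

Available-oxygen content 6.8 % by mass meets the Class 5.1 criterion (Oxidizer), so the perborate booster is Class 5.1.
The road limit for Class 5.1 is 25 g.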